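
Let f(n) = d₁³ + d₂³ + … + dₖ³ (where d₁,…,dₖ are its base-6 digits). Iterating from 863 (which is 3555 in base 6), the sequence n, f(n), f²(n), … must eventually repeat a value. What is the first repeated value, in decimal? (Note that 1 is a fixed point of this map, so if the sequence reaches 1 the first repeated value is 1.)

863 = (3,5,5,5)_6 → 402
402 = (1,5,1,0)_6 → 127
127 = (3,3,1)_6 → 55
55 = (1,3,1)_6 → 29
29 = (4,5)_6 → 189
189 = (5,1,3)_6 → 153
153 = (4,1,3)_6 → 92
92 = (2,3,2)_6 → 43
43 = (1,1,1)_6 → 3
3 = (3)_6 → 27
27 = (4,3)_6 → 91
91 = (2,3,1)_6 → 36
36 = (1,0,0)_6 → 1  — reached the fixed point 1.
1 → 1, so 1 is the first repeated value.

1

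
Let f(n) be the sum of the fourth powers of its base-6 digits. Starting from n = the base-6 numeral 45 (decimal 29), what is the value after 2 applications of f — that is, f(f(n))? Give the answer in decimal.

897

29 = (4,5)_6 → 4⁴ + 5⁴ = 256 + 625 = 881
881 = (4,0,2,5)_6 → 4⁴ + 0⁴ + 2⁴ + 5⁴ = 256 + 0 + 16 + 625 = 897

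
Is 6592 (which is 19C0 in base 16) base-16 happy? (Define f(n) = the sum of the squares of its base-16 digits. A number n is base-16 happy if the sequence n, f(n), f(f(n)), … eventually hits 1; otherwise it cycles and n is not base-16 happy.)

not base-16 happy

6592 = (1,9,12,0)_16 → 1² + 9² + 12² + 0² = 1 + 81 + 144 + 0 = 226
226 = (14,2)_16 → 14² + 2² = 196 + 4 = 200
200 = (12,8)_16 → 12² + 8² = 144 + 64 = 208
208 = (13,0)_16 → 13² + 0² = 169 + 0 = 169
169 = (10,9)_16 → 10² + 9² = 100 + 81 = 181
181 = (11,5)_16 → 11² + 5² = 121 + 25 = 146
146 = (9,2)_16 → 9² + 2² = 81 + 4 = 85
85 = (5,5)_16 → 5² + 5² = 25 + 25 = 50
50 = (3,2)_16 → 3² + 2² = 9 + 4 = 13
13 = (13)_16 → 13² = 169  — 169 already seen; the sequence cycles without reaching 1.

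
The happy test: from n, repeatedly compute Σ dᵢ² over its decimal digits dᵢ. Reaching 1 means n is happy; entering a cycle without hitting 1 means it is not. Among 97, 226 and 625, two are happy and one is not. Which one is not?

97: 97 → 130 → 10 → 1  — reaches 1 (happy)
226: 226 → 44 → 32 → 13 → 10 → 1  — reaches 1 (happy)
625: 625 → 65 → 61 → 37 → 58 → 89 → 145 → 42 → 20 → 4 → 16 → 37  — repeats 37 (not happy)

625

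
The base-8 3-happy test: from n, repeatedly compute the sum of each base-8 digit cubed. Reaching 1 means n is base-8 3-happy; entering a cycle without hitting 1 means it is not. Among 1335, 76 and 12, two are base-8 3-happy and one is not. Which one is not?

1335

1335: 1335 → 631 → 561 → 218 → 62 → 559 → 469 → 476 → 434 → 440 → 559  — repeats 559 (not base-8 3-happy)
76: 76 → 66 → 9 → 2 → 8 → 1  — reaches 1 (base-8 3-happy)
12: 12 → 65 → 2 → 8 → 1  — reaches 1 (base-8 3-happy)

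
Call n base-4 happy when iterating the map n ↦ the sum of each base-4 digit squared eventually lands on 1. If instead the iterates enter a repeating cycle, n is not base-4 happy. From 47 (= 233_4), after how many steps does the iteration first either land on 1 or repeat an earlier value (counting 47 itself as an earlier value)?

47 = (2,3,3)_4 → 2² + 3² + 3² = 22
22 = (1,1,2)_4 → 1² + 1² + 2² = 6
6 = (1,2)_4 → 1² + 2² = 5
5 = (1,1)_4 → 1² + 1² = 2
2 = (2)_4 → 2² = 4
4 = (1,0)_4 → 1² + 0² = 1  — reached 1.
That took 6 steps.

6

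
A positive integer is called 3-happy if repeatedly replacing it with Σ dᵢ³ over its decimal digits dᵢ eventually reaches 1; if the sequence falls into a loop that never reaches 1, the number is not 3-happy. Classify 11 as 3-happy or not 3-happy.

11 → 1³ + 1³ = 1 + 1 = 2
2 → 2³ = 8
8 → 8³ = 512
512 → 5³ + 1³ + 2³ = 125 + 1 + 8 = 134
134 → 1³ + 3³ + 4³ = 1 + 27 + 64 = 92
92 → 9³ + 2³ = 729 + 8 = 737
737 → 7³ + 3³ + 7³ = 343 + 27 + 343 = 713
713 → 7³ + 1³ + 3³ = 343 + 1 + 27 = 371
371 → 3³ + 7³ + 1³ = 27 + 343 + 1 = 371  — 371 already seen; the sequence cycles without reaching 1.

not 3-happy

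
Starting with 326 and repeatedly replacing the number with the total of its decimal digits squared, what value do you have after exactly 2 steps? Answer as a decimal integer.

97

326 → 49
49 → 97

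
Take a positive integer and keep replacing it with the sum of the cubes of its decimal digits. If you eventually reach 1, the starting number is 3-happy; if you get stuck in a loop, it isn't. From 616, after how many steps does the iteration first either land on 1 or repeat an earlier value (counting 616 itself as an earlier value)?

616 → 6³ + 1³ + 6³ = 216 + 1 + 216 = 433
433 → 4³ + 3³ + 3³ = 64 + 27 + 27 = 118
118 → 1³ + 1³ + 8³ = 1 + 1 + 512 = 514
514 → 5³ + 1³ + 4³ = 125 + 1 + 64 = 190
190 → 1³ + 9³ + 0³ = 1 + 729 + 0 = 730
730 → 7³ + 3³ + 0³ = 343 + 27 + 0 = 370
370 → 3³ + 7³ + 0³ = 27 + 343 + 0 = 370  — 370 repeats.
That took 7 steps.

7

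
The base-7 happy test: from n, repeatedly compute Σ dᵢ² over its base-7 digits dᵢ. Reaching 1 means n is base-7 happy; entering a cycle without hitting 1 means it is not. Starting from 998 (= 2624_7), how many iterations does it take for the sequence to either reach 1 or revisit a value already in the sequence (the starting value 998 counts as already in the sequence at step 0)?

10

998 = (2,6,2,4)_7 → 2² + 6² + 2² + 4² = 60
60 = (1,1,4)_7 → 1² + 1² + 4² = 18
18 = (2,4)_7 → 2² + 4² = 20
20 = (2,6)_7 → 2² + 6² = 40
40 = (5,5)_7 → 5² + 5² = 50
50 = (1,0,1)_7 → 1² + 0² + 1² = 2
2 = (2)_7 → 2² = 4
4 = (4)_7 → 4² = 16
16 = (2,2)_7 → 2² + 2² = 8
8 = (1,1)_7 → 1² + 1² = 2  — 2 repeats.
That took 10 steps.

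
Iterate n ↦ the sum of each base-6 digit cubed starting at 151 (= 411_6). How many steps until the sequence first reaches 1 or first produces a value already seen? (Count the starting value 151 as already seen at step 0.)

9

151 = (4,1,1)_6 → 4³ + 1³ + 1³ = 66
66 = (1,5,0)_6 → 1³ + 5³ + 0³ = 126
126 = (3,3,0)_6 → 3³ + 3³ + 0³ = 54
54 = (1,3,0)_6 → 1³ + 3³ + 0³ = 28
28 = (4,4)_6 → 4³ + 4³ = 128
128 = (3,3,2)_6 → 3³ + 3³ + 2³ = 62
62 = (1,4,2)_6 → 1³ + 4³ + 2³ = 73
73 = (2,0,1)_6 → 2³ + 0³ + 1³ = 9
9 = (1,3)_6 → 1³ + 3³ = 28  — 28 repeats.
That took 9 steps.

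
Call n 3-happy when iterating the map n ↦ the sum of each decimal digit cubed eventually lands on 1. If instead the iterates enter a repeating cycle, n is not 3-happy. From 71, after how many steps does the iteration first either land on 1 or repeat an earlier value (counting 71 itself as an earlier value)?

71 → 7³ + 1³ = 343 + 1 = 344
344 → 3³ + 4³ + 4³ = 27 + 64 + 64 = 155
155 → 1³ + 5³ + 5³ = 1 + 125 + 125 = 251
251 → 2³ + 5³ + 1³ = 8 + 125 + 1 = 134
134 → 1³ + 3³ + 4³ = 1 + 27 + 64 = 92
92 → 9³ + 2³ = 729 + 8 = 737
737 → 7³ + 3³ + 7³ = 343 + 27 + 343 = 713
713 → 7³ + 1³ + 3³ = 343 + 1 + 27 = 371
371 → 3³ + 7³ + 1³ = 27 + 343 + 1 = 371  — 371 repeats.
That took 9 steps.

9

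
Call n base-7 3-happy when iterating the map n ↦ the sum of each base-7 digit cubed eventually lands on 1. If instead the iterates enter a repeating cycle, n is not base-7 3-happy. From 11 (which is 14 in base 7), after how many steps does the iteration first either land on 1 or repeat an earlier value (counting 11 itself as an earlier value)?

11 = (1,4)_7 → 65
65 = (1,2,2)_7 → 17
17 = (2,3)_7 → 35
35 = (5,0)_7 → 125
125 = (2,3,6)_7 → 251
251 = (5,0,6)_7 → 341
341 = (6,6,5)_7 → 557
557 = (1,4,2,4)_7 → 137
137 = (2,5,4)_7 → 197
197 = (4,0,1)_7 → 65  — 65 repeats.
That took 10 steps.

10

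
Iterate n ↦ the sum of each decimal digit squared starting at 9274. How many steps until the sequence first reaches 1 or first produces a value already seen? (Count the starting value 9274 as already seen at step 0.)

12

9274 → 9² + 2² + 7² + 4² = 150
150 → 1² + 5² + 0² = 26
26 → 2² + 6² = 40
40 → 4² + 0² = 16
16 → 1² + 6² = 37
37 → 3² + 7² = 58
58 → 5² + 8² = 89
89 → 8² + 9² = 145
145 → 1² + 4² + 5² = 42
42 → 4² + 2² = 20
20 → 2² + 0² = 4
4 → 4² = 16  — 16 repeats.
That took 12 steps.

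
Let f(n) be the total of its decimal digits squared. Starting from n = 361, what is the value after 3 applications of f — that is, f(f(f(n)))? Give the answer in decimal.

361 → 3² + 6² + 1² = 46
46 → 4² + 6² = 52
52 → 5² + 2² = 29

29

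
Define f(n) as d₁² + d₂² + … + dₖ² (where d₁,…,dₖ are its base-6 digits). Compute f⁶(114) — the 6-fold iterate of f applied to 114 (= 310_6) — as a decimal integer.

20

114 = (3,1,0)_6 → 3² + 1² + 0² = 10
10 = (1,4)_6 → 1² + 4² = 17
17 = (2,5)_6 → 2² + 5² = 29
29 = (4,5)_6 → 4² + 5² = 41
41 = (1,0,5)_6 → 1² + 0² + 5² = 26
26 = (4,2)_6 → 4² + 2² = 20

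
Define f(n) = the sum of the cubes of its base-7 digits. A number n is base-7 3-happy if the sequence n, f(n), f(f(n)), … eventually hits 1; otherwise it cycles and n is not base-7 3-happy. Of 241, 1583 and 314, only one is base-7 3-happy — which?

241: 241 → 307 → 433 → 343 → 1  — reaches 1 (base-7 3-happy)
1583: 1583 → 137 → 197 → 65 → 17 → 35 → 125 → 251 → 341 → 557 → 137  — repeats 137 (not base-7 3-happy)
314: 314 → 440 → 434 → 218 → 92 → 218  — repeats 218 (not base-7 3-happy)

241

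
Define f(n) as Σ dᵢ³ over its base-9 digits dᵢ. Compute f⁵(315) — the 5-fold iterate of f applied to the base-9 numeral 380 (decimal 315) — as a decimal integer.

315 = (3,8,0)_9 → 539
539 = (6,5,8)_9 → 853
853 = (1,1,4,7)_9 → 409
409 = (5,0,4)_9 → 189
189 = (2,3,0)_9 → 35

35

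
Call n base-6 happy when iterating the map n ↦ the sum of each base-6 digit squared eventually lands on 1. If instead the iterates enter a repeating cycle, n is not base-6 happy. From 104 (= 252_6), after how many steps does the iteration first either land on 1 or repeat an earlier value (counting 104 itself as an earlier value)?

104 = (2,5,2)_6 → 2² + 5² + 2² = 4 + 25 + 4 = 33
33 = (5,3)_6 → 5² + 3² = 25 + 9 = 34
34 = (5,4)_6 → 5² + 4² = 25 + 16 = 41
41 = (1,0,5)_6 → 1² + 0² + 5² = 1 + 0 + 25 = 26
26 = (4,2)_6 → 4² + 2² = 16 + 4 = 20
20 = (3,2)_6 → 3² + 2² = 9 + 4 = 13
13 = (2,1)_6 → 2² + 1² = 4 + 1 = 5
5 = (5)_6 → 5² = 25
25 = (4,1)_6 → 4² + 1² = 16 + 1 = 17
17 = (2,5)_6 → 2² + 5² = 4 + 25 = 29
29 = (4,5)_6 → 4² + 5² = 16 + 25 = 41  — 41 repeats.
That took 11 steps.

11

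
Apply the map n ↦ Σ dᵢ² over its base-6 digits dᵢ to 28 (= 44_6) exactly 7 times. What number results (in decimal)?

28 = (4,4)_6 → 32
32 = (5,2)_6 → 29
29 = (4,5)_6 → 41
41 = (1,0,5)_6 → 26
26 = (4,2)_6 → 20
20 = (3,2)_6 → 13
13 = (2,1)_6 → 5

5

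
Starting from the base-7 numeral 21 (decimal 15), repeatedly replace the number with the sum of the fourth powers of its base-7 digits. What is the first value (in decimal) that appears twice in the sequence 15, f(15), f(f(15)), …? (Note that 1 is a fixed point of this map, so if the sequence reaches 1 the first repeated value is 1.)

15 = (2,1)_7 → 2⁴ + 1⁴ = 16 + 1 = 17
17 = (2,3)_7 → 2⁴ + 3⁴ = 16 + 81 = 97
97 = (1,6,6)_7 → 1⁴ + 6⁴ + 6⁴ = 1 + 1296 + 1296 = 2593
2593 = (1,0,3,6,3)_7 → 1⁴ + 0⁴ + 3⁴ + 6⁴ + 3⁴ = 1 + 0 + 81 + 1296 + 81 = 1459
1459 = (4,1,5,3)_7 → 4⁴ + 1⁴ + 5⁴ + 3⁴ = 256 + 1 + 625 + 81 = 963
963 = (2,5,4,4)_7 → 2⁴ + 5⁴ + 4⁴ + 4⁴ = 16 + 625 + 256 + 256 = 1153
1153 = (3,2,3,5)_7 → 3⁴ + 2⁴ + 3⁴ + 5⁴ = 81 + 16 + 81 + 625 = 803
803 = (2,2,2,5)_7 → 2⁴ + 2⁴ + 2⁴ + 5⁴ = 16 + 16 + 16 + 625 = 673
673 = (1,6,5,1)_7 → 1⁴ + 6⁴ + 5⁴ + 1⁴ = 1 + 1296 + 625 + 1 = 1923
1923 = (5,4,1,5)_7 → 5⁴ + 4⁴ + 1⁴ + 5⁴ = 625 + 256 + 1 + 625 = 1507
1507 = (4,2,5,2)_7 → 4⁴ + 2⁴ + 5⁴ + 2⁴ = 256 + 16 + 625 + 16 = 913
913 = (2,4,4,3)_7 → 2⁴ + 4⁴ + 4⁴ + 3⁴ = 16 + 256 + 256 + 81 = 609
609 = (1,5,3,0)_7 → 1⁴ + 5⁴ + 3⁴ + 0⁴ = 1 + 625 + 81 + 0 = 707
707 = (2,0,3,0)_7 → 2⁴ + 0⁴ + 3⁴ + 0⁴ = 16 + 0 + 81 + 0 = 97  — 97 already appeared earlier.

97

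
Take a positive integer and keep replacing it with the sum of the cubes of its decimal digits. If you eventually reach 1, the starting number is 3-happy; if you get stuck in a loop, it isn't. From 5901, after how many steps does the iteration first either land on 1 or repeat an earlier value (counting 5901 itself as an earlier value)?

9

5901 → 5³ + 9³ + 0³ + 1³ = 125 + 729 + 0 + 1 = 855
855 → 8³ + 5³ + 5³ = 512 + 125 + 125 = 762
762 → 7³ + 6³ + 2³ = 343 + 216 + 8 = 567
567 → 5³ + 6³ + 7³ = 125 + 216 + 343 = 684
684 → 6³ + 8³ + 4³ = 216 + 512 + 64 = 792
792 → 7³ + 9³ + 2³ = 343 + 729 + 8 = 1080
1080 → 1³ + 0³ + 8³ + 0³ = 1 + 0 + 512 + 0 = 513
513 → 5³ + 1³ + 3³ = 125 + 1 + 27 = 153
153 → 1³ + 5³ + 3³ = 1 + 125 + 27 = 153  — 153 repeats.
That took 9 steps.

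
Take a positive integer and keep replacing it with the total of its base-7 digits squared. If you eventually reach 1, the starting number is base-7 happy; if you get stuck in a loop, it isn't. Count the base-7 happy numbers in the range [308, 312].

1

308: 308 → 40 → 50 → 2 → 4 → 16 → 8 → 2  (repeats 2)
309: 309 → 41 → 61 → 27 → 45 → 45  (repeats 45)
310: 310 → 44 → 40 → 50 → 2 → 4 → 16 → 8 → 2  (repeats 2)
311: 311 → 49 → 1  (reaches 1)
312: 312 → 56 → 2 → 4 → 16 → 8 → 2  (repeats 2)
base-7 happy: 311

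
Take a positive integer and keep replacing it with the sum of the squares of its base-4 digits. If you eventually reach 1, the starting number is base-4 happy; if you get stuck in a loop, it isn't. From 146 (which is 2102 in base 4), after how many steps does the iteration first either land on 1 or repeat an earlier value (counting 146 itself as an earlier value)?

5

146 = (2,1,0,2)_4 → 2² + 1² + 0² + 2² = 4 + 1 + 0 + 4 = 9
9 = (2,1)_4 → 2² + 1² = 4 + 1 = 5
5 = (1,1)_4 → 1² + 1² = 1 + 1 = 2
2 = (2)_4 → 2² = 4
4 = (1,0)_4 → 1² + 0² = 1 + 0 = 1  — reached 1.
That took 5 steps.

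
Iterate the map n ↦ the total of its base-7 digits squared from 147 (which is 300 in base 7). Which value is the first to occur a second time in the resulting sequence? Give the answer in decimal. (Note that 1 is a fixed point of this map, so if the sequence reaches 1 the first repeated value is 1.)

147 = (3,0,0)_7 → 3² + 0² + 0² = 9
9 = (1,2)_7 → 1² + 2² = 5
5 = (5)_7 → 5² = 25
25 = (3,4)_7 → 3² + 4² = 25  — 25 already appeared earlier.

25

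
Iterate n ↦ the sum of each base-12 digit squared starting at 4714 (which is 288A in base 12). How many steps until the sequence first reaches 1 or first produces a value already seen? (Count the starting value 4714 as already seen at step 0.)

12

4714 = (2,8,8,10)_12 → 2² + 8² + 8² + 10² = 232
232 = (1,7,4)_12 → 1² + 7² + 4² = 66
66 = (5,6)_12 → 5² + 6² = 61
61 = (5,1)_12 → 5² + 1² = 26
26 = (2,2)_12 → 2² + 2² = 8
8 = (8)_12 → 8² = 64
64 = (5,4)_12 → 5² + 4² = 41
41 = (3,5)_12 → 3² + 5² = 34
34 = (2,10)_12 → 2² + 10² = 104
104 = (8,8)_12 → 8² + 8² = 128
128 = (10,8)_12 → 10² + 8² = 164
164 = (1,1,8)_12 → 1² + 1² + 8² = 66  — 66 repeats.
That took 12 steps.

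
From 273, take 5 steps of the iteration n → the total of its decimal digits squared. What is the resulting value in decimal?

58

273 → 2² + 7² + 3² = 4 + 49 + 9 = 62
62 → 6² + 2² = 36 + 4 = 40
40 → 4² + 0² = 16 + 0 = 16
16 → 1² + 6² = 1 + 36 = 37
37 → 3² + 7² = 9 + 49 = 58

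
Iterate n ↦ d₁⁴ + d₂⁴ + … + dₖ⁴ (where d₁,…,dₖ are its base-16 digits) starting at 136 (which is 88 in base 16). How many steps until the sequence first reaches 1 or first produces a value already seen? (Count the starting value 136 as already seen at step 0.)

136 = (8,8)_16 → 8⁴ + 8⁴ = 8192
8192 = (2,0,0,0)_16 → 2⁴ + 0⁴ + 0⁴ + 0⁴ = 16
16 = (1,0)_16 → 1⁴ + 0⁴ = 1  — reached 1.
That took 3 steps.

3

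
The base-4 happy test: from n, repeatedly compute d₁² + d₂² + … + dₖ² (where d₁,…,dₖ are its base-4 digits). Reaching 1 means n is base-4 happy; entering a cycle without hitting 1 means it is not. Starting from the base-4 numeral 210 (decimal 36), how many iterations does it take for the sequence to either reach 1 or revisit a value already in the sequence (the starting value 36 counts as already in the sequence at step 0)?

4

36 = (2,1,0)_4 → 2² + 1² + 0² = 5
5 = (1,1)_4 → 1² + 1² = 2
2 = (2)_4 → 2² = 4
4 = (1,0)_4 → 1² + 0² = 1  — reached 1.
That took 4 steps.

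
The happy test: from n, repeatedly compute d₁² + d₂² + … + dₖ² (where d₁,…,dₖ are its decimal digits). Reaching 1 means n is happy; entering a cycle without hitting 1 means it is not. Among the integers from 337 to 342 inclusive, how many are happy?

1

337: 337 → 67 → 85 → 89 → 145 → 42 → 20 → 4 → 16 → 37 → 58 → 89  — not happy
338: 338 → 82 → 68 → 100 → 1  — happy
339: 339 → 99 → 162 → 41 → 17 → 50 → 25 → 29 → 85 → 89 → 145 → 42 → 20 → 4 → 16 → 37 → 58 → 89  — not happy
340: 340 → 25 → 29 → 85 → 89 → 145 → 42 → 20 → 4 → 16 → 37 → 58 → 89  — not happy
341: 341 → 26 → 40 → 16 → 37 → 58 → 89 → 145 → 42 → 20 → 4 → 16  — not happy
342: 342 → 29 → 85 → 89 → 145 → 42 → 20 → 4 → 16 → 37 → 58 → 89  — not happy
happy: 338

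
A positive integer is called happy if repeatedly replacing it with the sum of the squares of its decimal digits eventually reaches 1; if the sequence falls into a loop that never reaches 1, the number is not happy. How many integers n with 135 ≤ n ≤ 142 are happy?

1

135: 135 → 35 → 34 → 25 → 29 → 85 → 89 → 145 → 42 → 20 → 4 → 16 → 37 → 58 → 89  — not happy
136: 136 → 46 → 52 → 29 → 85 → 89 → 145 → 42 → 20 → 4 → 16 → 37 → 58 → 89  — not happy
137: 137 → 59 → 106 → 37 → 58 → 89 → 145 → 42 → 20 → 4 → 16 → 37  — not happy
138: 138 → 74 → 65 → 61 → 37 → 58 → 89 → 145 → 42 → 20 → 4 → 16 → 37  — not happy
139: 139 → 91 → 82 → 68 → 100 → 1  — happy
140: 140 → 17 → 50 → 25 → 29 → 85 → 89 → 145 → 42 → 20 → 4 → 16 → 37 → 58 → 89  — not happy
141: 141 → 18 → 65 → 61 → 37 → 58 → 89 → 145 → 42 → 20 → 4 → 16 → 37  — not happy
142: 142 → 21 → 5 → 25 → 29 → 85 → 89 → 145 → 42 → 20 → 4 → 16 → 37 → 58 → 89  — not happy
happy: 139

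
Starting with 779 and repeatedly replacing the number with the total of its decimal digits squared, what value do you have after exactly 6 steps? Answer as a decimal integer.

16

779 → 7² + 7² + 9² = 49 + 49 + 81 = 179
179 → 1² + 7² + 9² = 1 + 49 + 81 = 131
131 → 1² + 3² + 1² = 1 + 9 + 1 = 11
11 → 1² + 1² = 1 + 1 = 2
2 → 2² = 4
4 → 4² = 16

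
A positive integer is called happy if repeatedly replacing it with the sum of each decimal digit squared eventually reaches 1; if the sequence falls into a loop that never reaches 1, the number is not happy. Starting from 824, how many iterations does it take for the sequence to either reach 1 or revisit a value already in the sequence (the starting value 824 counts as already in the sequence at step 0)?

824 → 8² + 2² + 4² = 64 + 4 + 16 = 84
84 → 8² + 4² = 64 + 16 = 80
80 → 8² + 0² = 64 + 0 = 64
64 → 6² + 4² = 36 + 16 = 52
52 → 5² + 2² = 25 + 4 = 29
29 → 2² + 9² = 4 + 81 = 85
85 → 8² + 5² = 64 + 25 = 89
89 → 8² + 9² = 64 + 81 = 145
145 → 1² + 4² + 5² = 1 + 16 + 25 = 42
42 → 4² + 2² = 16 + 4 = 20
20 → 2² + 0² = 4 + 0 = 4
4 → 4² = 16
16 → 1² + 6² = 1 + 36 = 37
37 → 3² + 7² = 9 + 49 = 58
58 → 5² + 8² = 25 + 64 = 89  — 89 repeats.
That took 15 steps.

15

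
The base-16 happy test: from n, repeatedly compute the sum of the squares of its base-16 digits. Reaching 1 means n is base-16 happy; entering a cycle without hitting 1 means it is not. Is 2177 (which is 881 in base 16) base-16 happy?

base-16 happy

2177 = (8,8,1)_16 → 8² + 8² + 1² = 129
129 = (8,1)_16 → 8² + 1² = 65
65 = (4,1)_16 → 4² + 1² = 17
17 = (1,1)_16 → 1² + 1² = 2
2 = (2)_16 → 2² = 4
4 = (4)_16 → 4² = 16
16 = (1,0)_16 → 1² + 0² = 1  — reached 1.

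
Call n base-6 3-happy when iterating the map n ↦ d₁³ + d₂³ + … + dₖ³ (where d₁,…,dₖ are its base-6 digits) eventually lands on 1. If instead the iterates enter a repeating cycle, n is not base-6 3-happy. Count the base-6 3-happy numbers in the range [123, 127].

1

123: 123 → 62 → 73 → 9 → 28 → 128 → 62  — not base-6 3-happy
124: 124 → 99 → 99  — not base-6 3-happy
125: 125 → 160 → 136 → 155 → 190 → 190  — not base-6 3-happy
126: 126 → 54 → 28 → 128 → 62 → 73 → 9 → 28  — not base-6 3-happy
127: 127 → 55 → 29 → 189 → 153 → 92 → 43 → 3 → 27 → 91 → 36 → 1  — base-6 3-happy
base-6 3-happy: 127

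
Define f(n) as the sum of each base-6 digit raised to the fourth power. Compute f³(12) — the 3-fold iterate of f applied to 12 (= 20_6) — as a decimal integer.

99

12 = (2,0)_6 → 16
16 = (2,4)_6 → 272
272 = (1,1,3,2)_6 → 99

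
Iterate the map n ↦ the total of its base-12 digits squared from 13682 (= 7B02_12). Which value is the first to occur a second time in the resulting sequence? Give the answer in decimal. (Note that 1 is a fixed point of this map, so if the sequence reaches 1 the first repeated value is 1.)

13682 = (7,11,0,2)_12 → 7² + 11² + 0² + 2² = 49 + 121 + 0 + 4 = 174
174 = (1,2,6)_12 → 1² + 2² + 6² = 1 + 4 + 36 = 41
41 = (3,5)_12 → 3² + 5² = 9 + 25 = 34
34 = (2,10)_12 → 2² + 10² = 4 + 100 = 104
104 = (8,8)_12 → 8² + 8² = 64 + 64 = 128
128 = (10,8)_12 → 10² + 8² = 100 + 64 = 164
164 = (1,1,8)_12 → 1² + 1² + 8² = 1 + 1 + 64 = 66
66 = (5,6)_12 → 5² + 6² = 25 + 36 = 61
61 = (5,1)_12 → 5² + 1² = 25 + 1 = 26
26 = (2,2)_12 → 2² + 2² = 4 + 4 = 8
8 = (8)_12 → 8² = 64
64 = (5,4)_12 → 5² + 4² = 25 + 16 = 41  — 41 already appeared earlier.

41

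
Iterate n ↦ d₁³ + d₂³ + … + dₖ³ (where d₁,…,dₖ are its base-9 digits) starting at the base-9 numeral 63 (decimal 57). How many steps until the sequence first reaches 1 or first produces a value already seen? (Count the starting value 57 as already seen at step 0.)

3

57 = (6,3)_9 → 6³ + 3³ = 243
243 = (3,0,0)_9 → 3³ + 0³ + 0³ = 27
27 = (3,0)_9 → 3³ + 0³ = 27  — 27 repeats.
That took 3 steps.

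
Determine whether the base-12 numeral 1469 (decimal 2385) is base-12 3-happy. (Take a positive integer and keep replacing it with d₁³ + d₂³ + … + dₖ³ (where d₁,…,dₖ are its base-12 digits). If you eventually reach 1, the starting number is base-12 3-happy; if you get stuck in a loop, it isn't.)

2385 = (1,4,6,9)_12 → 1010
1010 = (7,0,2)_12 → 351
351 = (2,5,3)_12 → 160
160 = (1,1,4)_12 → 66
66 = (5,6)_12 → 341
341 = (2,4,5)_12 → 197
197 = (1,4,5)_12 → 190
190 = (1,3,10)_12 → 1028
1028 = (7,1,8)_12 → 856
856 = (5,11,4)_12 → 1520
1520 = (10,6,8)_12 → 1728
1728 = (1,0,0,0)_12 → 1  — reached 1.

base-12 3-happy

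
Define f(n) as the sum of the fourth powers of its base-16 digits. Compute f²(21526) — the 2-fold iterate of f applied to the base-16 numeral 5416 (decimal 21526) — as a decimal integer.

8208

21526 = (5,4,1,6)_16 → 5⁴ + 4⁴ + 1⁴ + 6⁴ = 2178
2178 = (8,8,2)_16 → 8⁴ + 8⁴ + 2⁴ = 8208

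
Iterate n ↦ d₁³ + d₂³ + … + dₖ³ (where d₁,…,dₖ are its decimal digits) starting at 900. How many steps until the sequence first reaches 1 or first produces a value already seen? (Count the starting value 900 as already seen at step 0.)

5

900 → 9³ + 0³ + 0³ = 729 + 0 + 0 = 729
729 → 7³ + 2³ + 9³ = 343 + 8 + 729 = 1080
1080 → 1³ + 0³ + 8³ + 0³ = 1 + 0 + 512 + 0 = 513
513 → 5³ + 1³ + 3³ = 125 + 1 + 27 = 153
153 → 1³ + 5³ + 3³ = 1 + 125 + 27 = 153  — 153 repeats.
That took 5 steps.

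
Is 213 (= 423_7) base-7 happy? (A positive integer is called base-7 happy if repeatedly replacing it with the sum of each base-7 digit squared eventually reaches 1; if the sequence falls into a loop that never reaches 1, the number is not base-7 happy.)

not base-7 happy

213 = (4,2,3)_7 → 29
29 = (4,1)_7 → 17
17 = (2,3)_7 → 13
13 = (1,6)_7 → 37
37 = (5,2)_7 → 29  — 29 already seen; the sequence cycles without reaching 1.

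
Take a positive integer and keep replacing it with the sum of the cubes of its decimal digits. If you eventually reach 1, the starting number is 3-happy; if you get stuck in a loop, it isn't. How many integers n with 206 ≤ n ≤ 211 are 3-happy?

206: 206 → 224 → 80 → 512 → 134 → 92 → 737 → 713 → 371 → 371  — not 3-happy
207: 207 → 351 → 153 → 153  — not 3-happy
208: 208 → 520 → 133 → 55 → 250 → 133  — not 3-happy
209: 209 → 737 → 713 → 371 → 371  — not 3-happy
210: 210 → 9 → 729 → 1080 → 513 → 153 → 153  — not 3-happy
211: 211 → 10 → 1  — 3-happy
3-happy: 211

1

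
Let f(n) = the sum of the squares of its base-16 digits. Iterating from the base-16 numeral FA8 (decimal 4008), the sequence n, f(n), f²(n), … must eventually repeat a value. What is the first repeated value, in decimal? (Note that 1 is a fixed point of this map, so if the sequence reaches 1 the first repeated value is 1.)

4008 = (15,10,8)_16 → 15² + 10² + 8² = 389
389 = (1,8,5)_16 → 1² + 8² + 5² = 90
90 = (5,10)_16 → 5² + 10² = 125
125 = (7,13)_16 → 7² + 13² = 218
218 = (13,10)_16 → 13² + 10² = 269
269 = (1,0,13)_16 → 1² + 0² + 13² = 170
170 = (10,10)_16 → 10² + 10² = 200
200 = (12,8)_16 → 12² + 8² = 208
208 = (13,0)_16 → 13² + 0² = 169
169 = (10,9)_16 → 10² + 9² = 181
181 = (11,5)_16 → 11² + 5² = 146
146 = (9,2)_16 → 9² + 2² = 85
85 = (5,5)_16 → 5² + 5² = 50
50 = (3,2)_16 → 3² + 2² = 13
13 = (13)_16 → 13² = 169  — 169 already appeared earlier.

169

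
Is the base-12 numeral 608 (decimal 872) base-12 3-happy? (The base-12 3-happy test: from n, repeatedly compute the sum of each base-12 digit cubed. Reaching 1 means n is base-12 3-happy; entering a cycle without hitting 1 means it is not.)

base-12 3-happy

872 = (6,0,8)_12 → 6³ + 0³ + 8³ = 216 + 0 + 512 = 728
728 = (5,0,8)_12 → 5³ + 0³ + 8³ = 125 + 0 + 512 = 637
637 = (4,5,1)_12 → 4³ + 5³ + 1³ = 64 + 125 + 1 = 190
190 = (1,3,10)_12 → 1³ + 3³ + 10³ = 1 + 27 + 1000 = 1028
1028 = (7,1,8)_12 → 7³ + 1³ + 8³ = 343 + 1 + 512 = 856
856 = (5,11,4)_12 → 5³ + 11³ + 4³ = 125 + 1331 + 64 = 1520
1520 = (10,6,8)_12 → 10³ + 6³ + 8³ = 1000 + 216 + 512 = 1728
1728 = (1,0,0,0)_12 → 1³ + 0³ + 0³ + 0³ = 1 + 0 + 0 + 0 = 1  — reached 1.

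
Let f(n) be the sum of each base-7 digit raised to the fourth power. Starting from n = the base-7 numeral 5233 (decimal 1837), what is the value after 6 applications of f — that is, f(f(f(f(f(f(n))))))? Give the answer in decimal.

609

1837 = (5,2,3,3)_7 → 5⁴ + 2⁴ + 3⁴ + 3⁴ = 625 + 16 + 81 + 81 = 803
803 = (2,2,2,5)_7 → 2⁴ + 2⁴ + 2⁴ + 5⁴ = 16 + 16 + 16 + 625 = 673
673 = (1,6,5,1)_7 → 1⁴ + 6⁴ + 5⁴ + 1⁴ = 1 + 1296 + 625 + 1 = 1923
1923 = (5,4,1,5)_7 → 5⁴ + 4⁴ + 1⁴ + 5⁴ = 625 + 256 + 1 + 625 = 1507
1507 = (4,2,5,2)_7 → 4⁴ + 2⁴ + 5⁴ + 2⁴ = 256 + 16 + 625 + 16 = 913
913 = (2,4,4,3)_7 → 2⁴ + 4⁴ + 4⁴ + 3⁴ = 16 + 256 + 256 + 81 = 609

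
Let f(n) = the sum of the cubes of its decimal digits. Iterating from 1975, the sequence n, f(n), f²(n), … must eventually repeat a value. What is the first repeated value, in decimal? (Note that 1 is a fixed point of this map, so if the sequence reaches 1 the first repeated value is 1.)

1975 → 1³ + 9³ + 7³ + 5³ = 1198
1198 → 1³ + 1³ + 9³ + 8³ = 1243
1243 → 1³ + 2³ + 4³ + 3³ = 100
100 → 1³ + 0³ + 0³ = 1  — reached the fixed point 1.
1 → 1, so 1 is the first repeated value.

1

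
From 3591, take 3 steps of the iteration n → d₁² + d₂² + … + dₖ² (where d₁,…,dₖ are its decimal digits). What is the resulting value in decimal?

3591 → 3² + 5² + 9² + 1² = 9 + 25 + 81 + 1 = 116
116 → 1² + 1² + 6² = 1 + 1 + 36 = 38
38 → 3² + 8² = 9 + 64 = 73

73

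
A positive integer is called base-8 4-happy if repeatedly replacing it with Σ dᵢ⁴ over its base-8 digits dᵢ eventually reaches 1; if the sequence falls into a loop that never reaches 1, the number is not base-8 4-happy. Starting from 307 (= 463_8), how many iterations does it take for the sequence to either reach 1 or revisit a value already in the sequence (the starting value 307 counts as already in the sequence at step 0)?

10

307 = (4,6,3)_8 → 1633
1633 = (3,1,4,1)_8 → 339
339 = (5,2,3)_8 → 722
722 = (1,3,2,2)_8 → 114
114 = (1,6,2)_8 → 1313
1313 = (2,4,4,1)_8 → 529
529 = (1,0,2,1)_8 → 18
18 = (2,2)_8 → 32
32 = (4,0)_8 → 256
256 = (4,0,0)_8 → 256  — 256 repeats.
That took 10 steps.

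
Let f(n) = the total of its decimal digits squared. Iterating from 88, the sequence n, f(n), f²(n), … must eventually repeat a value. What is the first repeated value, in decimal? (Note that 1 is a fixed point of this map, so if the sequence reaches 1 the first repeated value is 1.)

16

88 → 8² + 8² = 128
128 → 1² + 2² + 8² = 69
69 → 6² + 9² = 117
117 → 1² + 1² + 7² = 51
51 → 5² + 1² = 26
26 → 2² + 6² = 40
40 → 4² + 0² = 16
16 → 1² + 6² = 37
37 → 3² + 7² = 58
58 → 5² + 8² = 89
89 → 8² + 9² = 145
145 → 1² + 4² + 5² = 42
42 → 4² + 2² = 20
20 → 2² + 0² = 4
4 → 4² = 16  — 16 already appeared earlier.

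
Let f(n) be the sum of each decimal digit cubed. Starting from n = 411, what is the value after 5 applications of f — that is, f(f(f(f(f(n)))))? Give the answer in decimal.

411 → 66
66 → 432
432 → 99
99 → 1458
1458 → 702

702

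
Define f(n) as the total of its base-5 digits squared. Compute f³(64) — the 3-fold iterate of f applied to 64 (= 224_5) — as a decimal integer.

64 = (2,2,4)_5 → 2² + 2² + 4² = 4 + 4 + 16 = 24
24 = (4,4)_5 → 4² + 4² = 16 + 16 = 32
32 = (1,1,2)_5 → 1² + 1² + 2² = 1 + 1 + 4 = 6

6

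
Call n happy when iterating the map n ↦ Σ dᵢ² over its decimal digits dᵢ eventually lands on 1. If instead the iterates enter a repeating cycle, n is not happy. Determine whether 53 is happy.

53 → 34
34 → 25
25 → 29
29 → 85
85 → 89
89 → 145
145 → 42
42 → 20
20 → 4
4 → 16
16 → 37
37 → 58
58 → 89  — 89 already seen; the sequence cycles without reaching 1.

not happy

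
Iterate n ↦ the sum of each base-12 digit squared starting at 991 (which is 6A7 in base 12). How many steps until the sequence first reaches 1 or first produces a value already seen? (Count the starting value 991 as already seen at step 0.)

991 = (6,10,7)_12 → 6² + 10² + 7² = 185
185 = (1,3,5)_12 → 1² + 3² + 5² = 35
35 = (2,11)_12 → 2² + 11² = 125
125 = (10,5)_12 → 10² + 5² = 125  — 125 repeats.
That took 4 steps.

4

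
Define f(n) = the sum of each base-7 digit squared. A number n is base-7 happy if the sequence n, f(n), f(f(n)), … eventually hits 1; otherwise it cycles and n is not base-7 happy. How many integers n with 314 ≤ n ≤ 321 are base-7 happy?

1

314: 314 → 76 → 46 → 52 → 10 → 10  (repeats 10)
315: 315 → 45 → 45  (repeats 45)
316: 316 → 46 → 52 → 10 → 10  (repeats 10)
317: 317 → 49 → 1  (reaches 1)
318: 318 → 54 → 26 → 34 → 52 → 10 → 10  (repeats 10)
319: 319 → 61 → 27 → 45 → 45  (repeats 45)
320: 320 → 70 → 10 → 10  (repeats 10)
321: 321 → 81 → 33 → 41 → 61 → 27 → 45 → 45  (repeats 45)
base-7 happy: 317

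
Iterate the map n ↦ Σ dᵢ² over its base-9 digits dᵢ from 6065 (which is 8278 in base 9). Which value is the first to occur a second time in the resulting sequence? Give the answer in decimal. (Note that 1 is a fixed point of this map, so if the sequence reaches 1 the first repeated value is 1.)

1

6065 = (8,2,7,8)_9 → 8² + 2² + 7² + 8² = 64 + 4 + 49 + 64 = 181
181 = (2,2,1)_9 → 2² + 2² + 1² = 4 + 4 + 1 = 9
9 = (1,0)_9 → 1² + 0² = 1 + 0 = 1  — reached the fixed point 1.
1 → 1, so 1 is the first repeated value.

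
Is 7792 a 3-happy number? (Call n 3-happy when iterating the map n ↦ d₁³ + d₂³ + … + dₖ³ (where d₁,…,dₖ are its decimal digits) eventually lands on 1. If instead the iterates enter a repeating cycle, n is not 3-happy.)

3-happy

7792 → 1423
1423 → 100
100 → 1  — reached 1.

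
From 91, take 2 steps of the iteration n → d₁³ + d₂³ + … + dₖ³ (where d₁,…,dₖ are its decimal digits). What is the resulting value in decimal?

91 → 9³ + 1³ = 729 + 1 = 730
730 → 7³ + 3³ + 0³ = 343 + 27 + 0 = 370

370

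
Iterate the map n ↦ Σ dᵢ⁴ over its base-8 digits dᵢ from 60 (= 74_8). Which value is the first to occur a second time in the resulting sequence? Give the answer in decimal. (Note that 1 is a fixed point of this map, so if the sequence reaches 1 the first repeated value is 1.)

60 = (7,4)_8 → 7⁴ + 4⁴ = 2401 + 256 = 2657
2657 = (5,1,4,1)_8 → 5⁴ + 1⁴ + 4⁴ + 1⁴ = 625 + 1 + 256 + 1 = 883
883 = (1,5,6,3)_8 → 1⁴ + 5⁴ + 6⁴ + 3⁴ = 1 + 625 + 1296 + 81 = 2003
2003 = (3,7,2,3)_8 → 3⁴ + 7⁴ + 2⁴ + 3⁴ = 81 + 2401 + 16 + 81 = 2579
2579 = (5,0,2,3)_8 → 5⁴ + 0⁴ + 2⁴ + 3⁴ = 625 + 0 + 16 + 81 = 722
722 = (1,3,2,2)_8 → 1⁴ + 3⁴ + 2⁴ + 2⁴ = 1 + 81 + 16 + 16 = 114
114 = (1,6,2)_8 → 1⁴ + 6⁴ + 2⁴ = 1 + 1296 + 16 = 1313
1313 = (2,4,4,1)_8 → 2⁴ + 4⁴ + 4⁴ + 1⁴ = 16 + 256 + 256 + 1 = 529
529 = (1,0,2,1)_8 → 1⁴ + 0⁴ + 2⁴ + 1⁴ = 1 + 0 + 16 + 1 = 18
18 = (2,2)_8 → 2⁴ + 2⁴ = 16 + 16 = 32
32 = (4,0)_8 → 4⁴ + 0⁴ = 256 + 0 = 256
256 = (4,0,0)_8 → 4⁴ + 0⁴ + 0⁴ = 256 + 0 + 0 = 256  — 256 already appeared earlier.

256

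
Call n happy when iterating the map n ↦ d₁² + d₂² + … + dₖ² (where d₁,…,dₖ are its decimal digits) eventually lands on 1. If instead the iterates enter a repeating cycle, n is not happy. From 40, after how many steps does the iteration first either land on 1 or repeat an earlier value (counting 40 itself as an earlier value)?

9

40 → 16
16 → 37
37 → 58
58 → 89
89 → 145
145 → 42
42 → 20
20 → 4
4 → 16  — 16 repeats.
That took 9 steps.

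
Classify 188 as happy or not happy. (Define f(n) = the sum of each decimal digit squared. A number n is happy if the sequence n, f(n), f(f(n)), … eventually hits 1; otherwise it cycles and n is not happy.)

188 → 1² + 8² + 8² = 129
129 → 1² + 2² + 9² = 86
86 → 8² + 6² = 100
100 → 1² + 0² + 0² = 1  — reached 1.

happy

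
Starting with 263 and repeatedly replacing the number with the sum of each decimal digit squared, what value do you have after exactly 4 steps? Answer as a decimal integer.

10

263 → 2² + 6² + 3² = 49
49 → 4² + 9² = 97
97 → 9² + 7² = 130
130 → 1² + 3² + 0² = 10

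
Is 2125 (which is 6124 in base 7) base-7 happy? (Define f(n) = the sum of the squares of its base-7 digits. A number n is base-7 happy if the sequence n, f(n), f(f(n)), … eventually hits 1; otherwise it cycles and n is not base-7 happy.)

2125 = (6,1,2,4)_7 → 57
57 = (1,1,1)_7 → 3
3 = (3)_7 → 9
9 = (1,2)_7 → 5
5 = (5)_7 → 25
25 = (3,4)_7 → 25  — 25 already seen; the sequence cycles without reaching 1.

not base-7 happy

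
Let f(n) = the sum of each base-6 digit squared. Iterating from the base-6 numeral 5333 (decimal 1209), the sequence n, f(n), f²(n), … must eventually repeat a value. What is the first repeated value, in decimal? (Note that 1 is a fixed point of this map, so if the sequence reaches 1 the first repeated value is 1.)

1209 = (5,3,3,3)_6 → 5² + 3² + 3² + 3² = 52
52 = (1,2,4)_6 → 1² + 2² + 4² = 21
21 = (3,3)_6 → 3² + 3² = 18
18 = (3,0)_6 → 3² + 0² = 9
9 = (1,3)_6 → 1² + 3² = 10
10 = (1,4)_6 → 1² + 4² = 17
17 = (2,5)_6 → 2² + 5² = 29
29 = (4,5)_6 → 4² + 5² = 41
41 = (1,0,5)_6 → 1² + 0² + 5² = 26
26 = (4,2)_6 → 4² + 2² = 20
20 = (3,2)_6 → 3² + 2² = 13
13 = (2,1)_6 → 2² + 1² = 5
5 = (5)_6 → 5² = 25
25 = (4,1)_6 → 4² + 1² = 17  — 17 already appeared earlier.

17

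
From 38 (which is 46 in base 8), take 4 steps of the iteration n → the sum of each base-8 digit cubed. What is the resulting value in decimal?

38 = (4,6)_8 → 4³ + 6³ = 64 + 216 = 280
280 = (4,3,0)_8 → 4³ + 3³ + 0³ = 64 + 27 + 0 = 91
91 = (1,3,3)_8 → 1³ + 3³ + 3³ = 1 + 27 + 27 = 55
55 = (6,7)_8 → 6³ + 7³ = 216 + 343 = 559

559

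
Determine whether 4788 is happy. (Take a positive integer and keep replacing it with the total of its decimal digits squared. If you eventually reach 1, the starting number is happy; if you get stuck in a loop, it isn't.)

happy

4788 → 4² + 7² + 8² + 8² = 16 + 49 + 64 + 64 = 193
193 → 1² + 9² + 3² = 1 + 81 + 9 = 91
91 → 9² + 1² = 81 + 1 = 82
82 → 8² + 2² = 64 + 4 = 68
68 → 6² + 8² = 36 + 64 = 100
100 → 1² + 0² + 0² = 1 + 0 + 0 = 1  — reached 1.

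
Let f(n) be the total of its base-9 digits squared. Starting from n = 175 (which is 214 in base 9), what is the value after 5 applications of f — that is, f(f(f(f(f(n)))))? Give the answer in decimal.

175 = (2,1,4)_9 → 2² + 1² + 4² = 4 + 1 + 16 = 21
21 = (2,3)_9 → 2² + 3² = 4 + 9 = 13
13 = (1,4)_9 → 1² + 4² = 1 + 16 = 17
17 = (1,8)_9 → 1² + 8² = 1 + 64 = 65
65 = (7,2)_9 → 7² + 2² = 49 + 4 = 53

53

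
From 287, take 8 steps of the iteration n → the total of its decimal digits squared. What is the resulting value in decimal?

89

287 → 117
117 → 51
51 → 26
26 → 40
40 → 16
16 → 37
37 → 58
58 → 89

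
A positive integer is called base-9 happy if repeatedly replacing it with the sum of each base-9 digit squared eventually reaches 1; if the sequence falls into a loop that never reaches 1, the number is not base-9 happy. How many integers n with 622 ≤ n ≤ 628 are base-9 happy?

1

622: 622 → 86 → 26 → 68 → 74 → 68  (repeats 68)
623: 623 → 89 → 65 → 53 → 89  (repeats 89)
624: 624 → 94 → 18 → 4 → 16 → 50 → 50  (repeats 50)
625: 625 → 101 → 9 → 1  (reaches 1)
626: 626 → 110 → 14 → 26 → 68 → 74 → 68  (repeats 68)
627: 627 → 121 → 33 → 45 → 25 → 53 → 89 → 65 → 53  (repeats 53)
628: 628 → 134 → 90 → 2 → 4 → 16 → 50 → 50  (repeats 50)
base-9 happy: 625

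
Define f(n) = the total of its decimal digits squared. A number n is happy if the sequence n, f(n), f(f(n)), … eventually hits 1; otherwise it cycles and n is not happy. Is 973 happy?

973 → 9² + 7² + 3² = 81 + 49 + 9 = 139
139 → 1² + 3² + 9² = 1 + 9 + 81 = 91
91 → 9² + 1² = 81 + 1 = 82
82 → 8² + 2² = 64 + 4 = 68
68 → 6² + 8² = 36 + 64 = 100
100 → 1² + 0² + 0² = 1 + 0 + 0 = 1  — reached 1.

happy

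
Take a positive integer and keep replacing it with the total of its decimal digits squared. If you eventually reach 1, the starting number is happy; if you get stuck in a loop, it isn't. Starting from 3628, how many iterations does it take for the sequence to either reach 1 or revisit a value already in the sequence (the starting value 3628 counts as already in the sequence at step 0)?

12

3628 → 3² + 6² + 2² + 8² = 9 + 36 + 4 + 64 = 113
113 → 1² + 1² + 3² = 1 + 1 + 9 = 11
11 → 1² + 1² = 1 + 1 = 2
2 → 2² = 4
4 → 4² = 16
16 → 1² + 6² = 1 + 36 = 37
37 → 3² + 7² = 9 + 49 = 58
58 → 5² + 8² = 25 + 64 = 89
89 → 8² + 9² = 64 + 81 = 145
145 → 1² + 4² + 5² = 1 + 16 + 25 = 42
42 → 4² + 2² = 16 + 4 = 20
20 → 2² + 0² = 4 + 0 = 4  — 4 repeats.
That took 12 steps.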